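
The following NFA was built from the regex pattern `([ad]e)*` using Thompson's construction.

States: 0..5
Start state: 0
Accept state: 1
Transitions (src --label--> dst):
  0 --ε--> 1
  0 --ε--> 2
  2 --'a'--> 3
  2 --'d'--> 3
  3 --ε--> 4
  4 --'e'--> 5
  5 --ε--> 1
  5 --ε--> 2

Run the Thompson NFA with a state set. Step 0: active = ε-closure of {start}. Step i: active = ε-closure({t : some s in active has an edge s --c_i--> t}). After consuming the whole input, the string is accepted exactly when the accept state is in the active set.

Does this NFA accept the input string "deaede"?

initial (ε-close {0}): {0,1,2}
'd' @ 1: {3,4}
'e' @ 2: {1,2,5}  (accept∈set)
'a' @ 3: {3,4}
'e' @ 4: {1,2,5}  (accept∈set)
'd' @ 5: {3,4}
'e' @ 6: {1,2,5}  (accept∈set)
after full input: {1,2,5}  (accept=1 in)

Answer: ACCEPT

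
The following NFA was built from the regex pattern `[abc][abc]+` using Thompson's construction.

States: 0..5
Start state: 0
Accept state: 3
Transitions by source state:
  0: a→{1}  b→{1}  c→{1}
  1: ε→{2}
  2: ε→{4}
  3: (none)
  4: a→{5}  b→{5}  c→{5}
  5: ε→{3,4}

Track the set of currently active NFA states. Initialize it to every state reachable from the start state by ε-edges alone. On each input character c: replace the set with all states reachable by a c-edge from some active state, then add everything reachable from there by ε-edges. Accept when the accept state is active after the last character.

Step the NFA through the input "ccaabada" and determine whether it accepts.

initial (ε-close {0}): {0}
'c' @ 1: {1,2,4}
'c' @ 2: {3,4,5}  (accept∈set)
'a' @ 3: {3,4,5}  (accept∈set)
'a' @ 4: {3,4,5}  (accept∈set)
'b' @ 5: {3,4,5}  (accept∈set)
'a' @ 6: {3,4,5}  (accept∈set)
'd' @ 7: {}  — no active states
rest 'a' ignored (set empty)
end set {} — state 3 not in

Answer: REJECT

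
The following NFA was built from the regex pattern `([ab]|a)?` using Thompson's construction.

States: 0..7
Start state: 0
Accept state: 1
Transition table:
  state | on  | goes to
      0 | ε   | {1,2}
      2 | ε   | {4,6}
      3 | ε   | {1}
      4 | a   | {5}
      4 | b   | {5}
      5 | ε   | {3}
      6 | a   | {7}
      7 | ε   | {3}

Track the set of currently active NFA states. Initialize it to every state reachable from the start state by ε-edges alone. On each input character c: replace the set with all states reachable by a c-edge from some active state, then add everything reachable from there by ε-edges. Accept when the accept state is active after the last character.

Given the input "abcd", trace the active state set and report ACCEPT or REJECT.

S₀ = ε-closure({0}) = {0,1,2,4,6}
'a' @ 1: {1,3,5,7}  ✓accept
'b' @ 2: {}  — no active states
rest 'cd' ignored (set empty)
end set {} — state 1 not in

Answer: REJECT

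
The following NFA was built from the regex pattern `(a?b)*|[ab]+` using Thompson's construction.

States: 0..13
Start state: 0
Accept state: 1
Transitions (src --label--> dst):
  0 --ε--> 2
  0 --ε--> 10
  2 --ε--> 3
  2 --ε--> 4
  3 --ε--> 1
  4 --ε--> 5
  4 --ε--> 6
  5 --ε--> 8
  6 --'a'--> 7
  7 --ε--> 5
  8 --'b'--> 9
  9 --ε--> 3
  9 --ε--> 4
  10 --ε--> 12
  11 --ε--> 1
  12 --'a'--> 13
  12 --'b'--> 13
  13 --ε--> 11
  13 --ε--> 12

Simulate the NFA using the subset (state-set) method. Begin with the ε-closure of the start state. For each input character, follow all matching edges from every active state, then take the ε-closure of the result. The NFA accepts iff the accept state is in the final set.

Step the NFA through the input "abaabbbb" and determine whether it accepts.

initial (ε-close {0}): {0,1,2,3,4,5,6,8,10,12}
'a' @ 1: {1,5,7,8,11,12,13}  ✓accept
'b' @ 2: {1,3,4,5,6,8,9,11,12,13}  ✓accept
'a' @ 3: {1,5,7,8,11,12,13}  ✓accept
'a' @ 4: {1,11,12,13}  ✓accept
'b' @ 5: {1,11,12,13}  ✓accept
'b' @ 6: {1,11,12,13}  ✓accept
'b' @ 7: {1,11,12,13}  ✓accept
'b' @ 8: {1,11,12,13}  ✓accept
final: {1,11,12,13}; accept 1 in set

Answer: ACCEPT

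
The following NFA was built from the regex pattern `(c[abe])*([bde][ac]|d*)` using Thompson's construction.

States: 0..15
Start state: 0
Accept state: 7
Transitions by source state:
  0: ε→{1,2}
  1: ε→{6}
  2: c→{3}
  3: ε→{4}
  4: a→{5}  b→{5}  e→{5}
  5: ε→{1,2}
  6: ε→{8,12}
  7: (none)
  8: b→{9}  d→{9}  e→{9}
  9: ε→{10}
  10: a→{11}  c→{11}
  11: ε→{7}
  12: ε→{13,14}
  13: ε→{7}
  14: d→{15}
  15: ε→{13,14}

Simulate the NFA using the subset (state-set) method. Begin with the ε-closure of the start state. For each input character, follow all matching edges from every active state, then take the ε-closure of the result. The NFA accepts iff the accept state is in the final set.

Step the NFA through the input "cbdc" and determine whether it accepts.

Answer: ACCEPT

Trace:
start: ε-closure({0}) = {0,1,2,6,7,8,12,13,14}
'c' @ 1: {3,4}
'b' @ 2: {1,2,5,6,7,8,12,13,14}  (accept∈set)
'd' @ 3: {7,9,10,13,14,15}  (accept∈set)
'c' @ 4: {7,11}  (accept∈set)
final: {7,11}; accept 7 in set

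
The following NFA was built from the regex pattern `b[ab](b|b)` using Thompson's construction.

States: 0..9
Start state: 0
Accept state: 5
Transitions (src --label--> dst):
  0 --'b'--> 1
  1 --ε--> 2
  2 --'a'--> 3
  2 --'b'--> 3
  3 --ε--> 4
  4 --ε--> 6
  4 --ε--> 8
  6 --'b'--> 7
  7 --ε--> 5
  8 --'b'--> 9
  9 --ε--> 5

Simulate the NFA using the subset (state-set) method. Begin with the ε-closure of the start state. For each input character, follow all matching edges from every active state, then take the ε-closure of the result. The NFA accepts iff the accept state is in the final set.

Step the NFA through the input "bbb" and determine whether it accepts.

Answer: ACCEPT

Derivation:
S₀ = ε-closure({0}) = {0}
'b' @ 1: {1,2}
'b' @ 2: {3,4,6,8}
'b' @ 3: {5,7,9}  ✓accept
after full input: {5,7,9}  (accept=5 in)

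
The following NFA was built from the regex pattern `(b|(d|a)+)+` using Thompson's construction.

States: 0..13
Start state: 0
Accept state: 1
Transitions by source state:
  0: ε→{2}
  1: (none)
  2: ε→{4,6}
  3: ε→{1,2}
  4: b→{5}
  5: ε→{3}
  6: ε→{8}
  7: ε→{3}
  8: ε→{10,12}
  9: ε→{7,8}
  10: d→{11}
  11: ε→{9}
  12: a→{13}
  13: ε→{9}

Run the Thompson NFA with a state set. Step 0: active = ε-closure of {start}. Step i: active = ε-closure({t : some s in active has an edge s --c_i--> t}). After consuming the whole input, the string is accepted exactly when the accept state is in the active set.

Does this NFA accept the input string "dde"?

Answer: REJECT

Derivation:
initial (ε-close {0}): {0,2,4,6,8,10,12}
'd' @ 1: {1,2,3,4,6,7,8,9,10,11,12}  [accepting]
'd' @ 2: {1,2,3,4,6,7,8,9,10,11,12}  [accepting]
'e' @ 3: {}  — no active states
final: {}; accept 1 not in set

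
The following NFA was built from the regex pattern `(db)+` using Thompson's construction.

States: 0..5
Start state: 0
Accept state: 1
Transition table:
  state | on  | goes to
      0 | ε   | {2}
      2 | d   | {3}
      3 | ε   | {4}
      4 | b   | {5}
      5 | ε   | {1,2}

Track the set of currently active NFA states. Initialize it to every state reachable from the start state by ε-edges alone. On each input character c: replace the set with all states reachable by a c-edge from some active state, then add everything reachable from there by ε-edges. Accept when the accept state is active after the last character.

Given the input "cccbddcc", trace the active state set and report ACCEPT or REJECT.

Answer: REJECT

Steps:
start: ε-closure({0}) = {0,2}
'c' @ 1: {}  — dead — no transitions
rest 'ccbddcc' ignored (set empty)
final: {}; accept 1 not in set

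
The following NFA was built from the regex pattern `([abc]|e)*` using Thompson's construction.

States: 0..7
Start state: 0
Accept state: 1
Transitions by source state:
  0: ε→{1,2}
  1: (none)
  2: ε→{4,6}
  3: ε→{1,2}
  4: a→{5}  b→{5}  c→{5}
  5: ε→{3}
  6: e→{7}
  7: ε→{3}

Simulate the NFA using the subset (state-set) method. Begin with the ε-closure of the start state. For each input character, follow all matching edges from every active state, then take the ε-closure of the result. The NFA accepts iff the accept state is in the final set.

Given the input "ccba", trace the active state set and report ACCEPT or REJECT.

start: ε-closure({0}) = {0,1,2,4,6}
'c' @ 1: {1,2,3,4,5,6}  [accepting]
'c' @ 2: {1,2,3,4,5,6}  [accepting]
'b' @ 3: {1,2,3,4,5,6}  [accepting]
'a' @ 4: {1,2,3,4,5,6}  [accepting]
after full input: {1,2,3,4,5,6}  (accept=1 in)

Answer: ACCEPT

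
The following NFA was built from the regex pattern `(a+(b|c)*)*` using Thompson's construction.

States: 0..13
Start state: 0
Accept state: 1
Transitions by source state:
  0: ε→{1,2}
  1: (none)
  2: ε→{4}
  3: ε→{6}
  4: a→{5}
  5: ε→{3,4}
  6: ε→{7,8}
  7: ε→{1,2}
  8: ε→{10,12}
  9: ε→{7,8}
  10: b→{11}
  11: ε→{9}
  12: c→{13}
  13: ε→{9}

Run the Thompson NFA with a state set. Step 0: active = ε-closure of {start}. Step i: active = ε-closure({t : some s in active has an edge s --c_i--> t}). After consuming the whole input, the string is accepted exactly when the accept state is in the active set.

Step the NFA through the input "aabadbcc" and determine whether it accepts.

S₀ = ε-closure({0}) = {0,1,2,4}
'a' @ 1: {1,2,3,4,5,6,7,8,10,12}  (accept∈set)
'a' @ 2: {1,2,3,4,5,6,7,8,10,12}  (accept∈set)
'b' @ 3: {1,2,4,7,8,9,10,11,12}  (accept∈set)
'a' @ 4: {1,2,3,4,5,6,7,8,10,12}  (accept∈set)
'd' @ 5: {}  — dead — no transitions
rest 'bcc' ignored (set empty)
final: {}; accept 1 not in set

Answer: REJECT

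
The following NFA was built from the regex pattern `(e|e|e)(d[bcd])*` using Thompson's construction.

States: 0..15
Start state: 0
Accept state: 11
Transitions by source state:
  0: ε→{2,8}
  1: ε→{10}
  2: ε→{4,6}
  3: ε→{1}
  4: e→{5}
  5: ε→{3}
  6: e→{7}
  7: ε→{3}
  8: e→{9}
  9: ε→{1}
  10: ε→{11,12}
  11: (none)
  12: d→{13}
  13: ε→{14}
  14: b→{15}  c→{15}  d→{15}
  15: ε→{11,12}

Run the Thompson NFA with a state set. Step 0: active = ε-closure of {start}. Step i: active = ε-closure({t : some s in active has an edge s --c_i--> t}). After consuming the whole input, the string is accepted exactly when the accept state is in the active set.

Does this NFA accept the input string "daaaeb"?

Answer: REJECT

Steps:
S₀ = ε-closure({0}) = {0,2,4,6,8}
'd' @ 1: {}  — no active states
rest 'aaaeb' ignored (set empty)
final: {}; accept 11 not in set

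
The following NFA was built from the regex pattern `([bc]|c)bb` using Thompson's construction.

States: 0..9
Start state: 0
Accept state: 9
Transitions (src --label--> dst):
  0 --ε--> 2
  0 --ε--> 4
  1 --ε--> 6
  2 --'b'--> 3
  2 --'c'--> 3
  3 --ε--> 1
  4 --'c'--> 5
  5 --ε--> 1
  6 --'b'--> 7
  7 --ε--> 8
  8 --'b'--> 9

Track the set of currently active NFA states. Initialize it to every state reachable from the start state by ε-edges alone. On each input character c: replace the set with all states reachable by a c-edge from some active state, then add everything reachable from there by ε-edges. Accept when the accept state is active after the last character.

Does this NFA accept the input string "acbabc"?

Answer: REJECT

Derivation:
start: ε-closure({0}) = {0,2,4}
'a' @ 1: {}  — state set empty
rest 'cbabc' ignored (set empty)
final: {}; accept 9 not in set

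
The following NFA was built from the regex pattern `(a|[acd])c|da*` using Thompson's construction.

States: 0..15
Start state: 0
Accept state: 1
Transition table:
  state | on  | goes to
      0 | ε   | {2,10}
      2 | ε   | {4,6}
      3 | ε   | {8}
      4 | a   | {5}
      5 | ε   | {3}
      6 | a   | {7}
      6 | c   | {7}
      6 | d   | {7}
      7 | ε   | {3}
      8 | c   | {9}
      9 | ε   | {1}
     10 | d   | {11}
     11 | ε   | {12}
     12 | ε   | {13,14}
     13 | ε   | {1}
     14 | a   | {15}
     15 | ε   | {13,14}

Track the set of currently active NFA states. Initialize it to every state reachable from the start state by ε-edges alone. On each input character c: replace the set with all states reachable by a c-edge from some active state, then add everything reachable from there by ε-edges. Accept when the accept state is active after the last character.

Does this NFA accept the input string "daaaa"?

start: ε-closure({0}) = {0,2,4,6,10}
'd' @ 1: {1,3,7,8,11,12,13,14}  ✓accept
'a' @ 2: {1,13,14,15}  ✓accept
'a' @ 3: {1,13,14,15}  ✓accept
'a' @ 4: {1,13,14,15}  ✓accept
'a' @ 5: {1,13,14,15}  ✓accept
after full input: {1,13,14,15}  (accept=1 in)

Answer: ACCEPT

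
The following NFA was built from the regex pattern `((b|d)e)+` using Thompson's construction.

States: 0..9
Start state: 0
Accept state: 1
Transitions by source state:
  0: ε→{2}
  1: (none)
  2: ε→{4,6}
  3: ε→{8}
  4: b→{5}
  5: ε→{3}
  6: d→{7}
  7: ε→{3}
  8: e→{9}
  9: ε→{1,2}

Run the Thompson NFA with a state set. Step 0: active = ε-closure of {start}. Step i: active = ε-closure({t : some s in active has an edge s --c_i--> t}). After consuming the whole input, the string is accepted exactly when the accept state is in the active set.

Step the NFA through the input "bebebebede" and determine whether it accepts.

Answer: ACCEPT

Steps:
initial (ε-close {0}): {0,2,4,6}
'b' @ 1: {3,5,8}
'e' @ 2: {1,2,4,6,9}  [accepting]
'b' @ 3: {3,5,8}
'e' @ 4: {1,2,4,6,9}  [accepting]
'b' @ 5: {3,5,8}
'e' @ 6: {1,2,4,6,9}  [accepting]
'b' @ 7: {3,5,8}
'e' @ 8: {1,2,4,6,9}  [accepting]
'd' @ 9: {3,7,8}
'e' @ 10: {1,2,4,6,9}  [accepting]
final: {1,2,4,6,9}; accept 1 in set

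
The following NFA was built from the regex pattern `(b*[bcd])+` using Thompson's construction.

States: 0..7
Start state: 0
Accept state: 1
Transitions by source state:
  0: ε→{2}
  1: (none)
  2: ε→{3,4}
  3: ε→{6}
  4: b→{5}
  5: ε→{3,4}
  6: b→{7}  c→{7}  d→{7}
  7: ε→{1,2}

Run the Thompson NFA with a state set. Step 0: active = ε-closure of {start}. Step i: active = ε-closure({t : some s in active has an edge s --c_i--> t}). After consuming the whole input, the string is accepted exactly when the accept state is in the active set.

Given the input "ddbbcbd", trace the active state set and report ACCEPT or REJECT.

initial (ε-close {0}): {0,2,3,4,6}
'd' @ 1: {1,2,3,4,6,7}  ✓accept
'd' @ 2: {1,2,3,4,6,7}  ✓accept
'b' @ 3: {1,2,3,4,5,6,7}  ✓accept
'b' @ 4: {1,2,3,4,5,6,7}  ✓accept
'c' @ 5: {1,2,3,4,6,7}  ✓accept
'b' @ 6: {1,2,3,4,5,6,7}  ✓accept
'd' @ 7: {1,2,3,4,6,7}  ✓accept
after full input: {1,2,3,4,6,7}  (accept=1 in)

Answer: ACCEPT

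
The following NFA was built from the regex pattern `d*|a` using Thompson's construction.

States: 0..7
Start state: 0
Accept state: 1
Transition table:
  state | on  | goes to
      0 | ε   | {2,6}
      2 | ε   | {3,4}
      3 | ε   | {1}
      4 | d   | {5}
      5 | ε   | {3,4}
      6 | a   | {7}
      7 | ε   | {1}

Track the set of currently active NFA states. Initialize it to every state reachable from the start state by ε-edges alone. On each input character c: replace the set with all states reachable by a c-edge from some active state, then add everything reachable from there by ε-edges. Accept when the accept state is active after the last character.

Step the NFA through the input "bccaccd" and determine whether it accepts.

initial (ε-close {0}): {0,1,2,3,4,6}
'b' @ 1: {}  — no active states
rest 'ccaccd' ignored (set empty)
after full input: {}  (accept=1 not in)

Answer: REJECT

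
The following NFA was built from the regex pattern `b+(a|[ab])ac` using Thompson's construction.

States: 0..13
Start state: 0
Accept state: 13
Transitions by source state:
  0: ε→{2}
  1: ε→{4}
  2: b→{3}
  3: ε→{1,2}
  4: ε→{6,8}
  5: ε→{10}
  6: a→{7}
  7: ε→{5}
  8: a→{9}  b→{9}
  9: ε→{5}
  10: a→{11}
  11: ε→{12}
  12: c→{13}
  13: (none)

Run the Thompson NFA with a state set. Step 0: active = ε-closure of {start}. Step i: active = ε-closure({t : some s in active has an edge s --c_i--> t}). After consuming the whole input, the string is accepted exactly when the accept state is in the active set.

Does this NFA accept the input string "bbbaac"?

Answer: ACCEPT

Steps:
start: ε-closure({0}) = {0,2}
'b' @ 1: {1,2,3,4,6,8}
'b' @ 2: {1,2,3,4,5,6,8,9,10}
'b' @ 3: {1,2,3,4,5,6,8,9,10}
'a' @ 4: {5,7,9,10,11,12}
'a' @ 5: {11,12}
'c' @ 6: {13}  ✓accept
after full input: {13}  (accept=13 in)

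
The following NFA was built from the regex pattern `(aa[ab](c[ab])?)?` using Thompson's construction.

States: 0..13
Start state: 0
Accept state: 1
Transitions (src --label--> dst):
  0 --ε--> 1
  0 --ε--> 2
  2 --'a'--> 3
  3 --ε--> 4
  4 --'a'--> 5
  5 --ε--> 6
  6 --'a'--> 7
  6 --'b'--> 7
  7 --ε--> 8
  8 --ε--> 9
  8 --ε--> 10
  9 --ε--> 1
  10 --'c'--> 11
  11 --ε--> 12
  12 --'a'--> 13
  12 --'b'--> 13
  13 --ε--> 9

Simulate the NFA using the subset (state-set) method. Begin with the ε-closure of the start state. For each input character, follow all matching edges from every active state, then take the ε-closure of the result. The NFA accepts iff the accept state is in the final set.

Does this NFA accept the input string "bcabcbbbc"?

S₀ = ε-closure({0}) = {0,1,2}
'b' @ 1: {}  — no active states
rest 'cabcbbbc' ignored (set empty)
after full input: {}  (accept=1 not in)

Answer: REJECT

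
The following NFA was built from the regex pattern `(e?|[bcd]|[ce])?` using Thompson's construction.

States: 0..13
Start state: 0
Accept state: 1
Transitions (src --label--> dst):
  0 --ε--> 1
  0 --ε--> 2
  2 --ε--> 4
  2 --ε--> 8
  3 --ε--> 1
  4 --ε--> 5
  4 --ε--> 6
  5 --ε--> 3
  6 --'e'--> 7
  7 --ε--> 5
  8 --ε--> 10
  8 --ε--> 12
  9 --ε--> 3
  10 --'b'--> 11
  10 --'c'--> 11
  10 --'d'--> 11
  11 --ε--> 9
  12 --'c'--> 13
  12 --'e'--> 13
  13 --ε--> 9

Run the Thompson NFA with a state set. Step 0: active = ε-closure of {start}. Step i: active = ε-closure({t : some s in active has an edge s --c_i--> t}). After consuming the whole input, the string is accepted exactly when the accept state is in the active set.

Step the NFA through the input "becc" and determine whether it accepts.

initial (ε-close {0}): {0,1,2,3,4,5,6,8,10,12}
'b' @ 1: {1,3,9,11}  ✓accept
'e' @ 2: {}  — no active states
rest 'cc' ignored (set empty)
final: {}; accept 1 not in set

Answer: REJECT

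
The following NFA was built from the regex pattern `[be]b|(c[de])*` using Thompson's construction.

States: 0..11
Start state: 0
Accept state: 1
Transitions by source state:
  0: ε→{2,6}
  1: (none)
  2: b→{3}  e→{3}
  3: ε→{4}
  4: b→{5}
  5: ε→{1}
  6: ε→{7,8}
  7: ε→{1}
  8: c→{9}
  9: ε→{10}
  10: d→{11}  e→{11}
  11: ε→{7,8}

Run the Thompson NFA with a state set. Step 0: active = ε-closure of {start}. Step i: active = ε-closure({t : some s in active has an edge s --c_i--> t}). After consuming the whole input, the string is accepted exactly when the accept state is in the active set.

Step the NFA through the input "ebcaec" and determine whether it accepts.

S₀ = ε-closure({0}) = {0,1,2,6,7,8}
'e' @ 1: {3,4}
'b' @ 2: {1,5}  [accepting]
'c' @ 3: {}  — state set empty
rest 'aec' ignored (set empty)
after full input: {}  (accept=1 not in)

Answer: REJECT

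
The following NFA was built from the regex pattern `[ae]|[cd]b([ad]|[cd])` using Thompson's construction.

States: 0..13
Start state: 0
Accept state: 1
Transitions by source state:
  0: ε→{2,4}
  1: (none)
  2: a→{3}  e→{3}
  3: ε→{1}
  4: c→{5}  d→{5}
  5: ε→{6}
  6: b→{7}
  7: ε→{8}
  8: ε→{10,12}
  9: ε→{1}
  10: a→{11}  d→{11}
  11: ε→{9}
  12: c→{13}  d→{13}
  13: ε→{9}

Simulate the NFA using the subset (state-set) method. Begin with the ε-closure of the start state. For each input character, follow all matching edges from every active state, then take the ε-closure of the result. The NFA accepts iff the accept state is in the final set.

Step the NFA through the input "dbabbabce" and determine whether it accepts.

Answer: REJECT

Steps:
start: ε-closure({0}) = {0,2,4}
'd' @ 1: {5,6}
'b' @ 2: {7,8,10,12}
'a' @ 3: {1,9,11}  [accepting]
'b' @ 4: {}  — dead — no transitions
rest 'babce' ignored (set empty)
after full input: {}  (accept=1 not in)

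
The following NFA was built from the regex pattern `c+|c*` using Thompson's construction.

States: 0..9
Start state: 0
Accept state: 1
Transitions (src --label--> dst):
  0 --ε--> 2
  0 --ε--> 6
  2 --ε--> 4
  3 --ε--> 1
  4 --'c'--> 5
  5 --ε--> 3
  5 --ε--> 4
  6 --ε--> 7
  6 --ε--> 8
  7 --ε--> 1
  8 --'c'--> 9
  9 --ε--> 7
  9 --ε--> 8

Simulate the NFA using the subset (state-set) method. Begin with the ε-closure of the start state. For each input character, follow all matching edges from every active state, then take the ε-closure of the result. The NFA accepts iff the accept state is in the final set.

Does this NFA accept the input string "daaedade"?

Answer: REJECT

Trace:
initial (ε-close {0}): {0,1,2,4,6,7,8}
'd' @ 1: {}  — no active states
rest 'aaedade' ignored (set empty)
end set {} — state 1 not in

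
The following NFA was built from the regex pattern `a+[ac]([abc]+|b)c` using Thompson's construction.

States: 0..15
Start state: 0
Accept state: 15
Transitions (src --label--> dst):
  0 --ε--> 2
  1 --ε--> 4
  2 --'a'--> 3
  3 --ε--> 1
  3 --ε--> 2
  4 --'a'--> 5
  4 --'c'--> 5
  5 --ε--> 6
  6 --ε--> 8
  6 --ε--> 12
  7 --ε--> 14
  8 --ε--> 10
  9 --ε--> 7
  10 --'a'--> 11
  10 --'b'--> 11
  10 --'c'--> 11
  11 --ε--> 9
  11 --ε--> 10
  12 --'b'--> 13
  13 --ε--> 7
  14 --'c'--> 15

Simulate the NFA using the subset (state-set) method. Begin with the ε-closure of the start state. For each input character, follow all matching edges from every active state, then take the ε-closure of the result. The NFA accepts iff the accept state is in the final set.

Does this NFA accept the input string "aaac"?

Answer: ACCEPT

Trace:
start: ε-closure({0}) = {0,2}
'a' @ 1: {1,2,3,4}
'a' @ 2: {1,2,3,4,5,6,8,10,12}
'a' @ 3: {1,2,3,4,5,6,7,8,9,10,11,12,14}
'c' @ 4: {5,6,7,8,9,10,11,12,14,15}  [accepting]
end set {5,6,7,8,9,10,11,12,14,15} — state 15 in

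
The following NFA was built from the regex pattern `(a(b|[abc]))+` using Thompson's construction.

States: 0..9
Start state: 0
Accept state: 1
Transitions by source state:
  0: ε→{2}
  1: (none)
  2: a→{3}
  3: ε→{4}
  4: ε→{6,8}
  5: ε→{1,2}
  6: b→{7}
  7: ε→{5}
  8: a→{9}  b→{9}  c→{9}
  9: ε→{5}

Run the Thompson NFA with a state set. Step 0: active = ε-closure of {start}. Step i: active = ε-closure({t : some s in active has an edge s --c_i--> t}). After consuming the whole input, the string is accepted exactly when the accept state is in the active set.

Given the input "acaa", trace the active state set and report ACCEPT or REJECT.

Answer: ACCEPT

Trace:
start: ε-closure({0}) = {0,2}
'a' @ 1: {3,4,6,8}
'c' @ 2: {1,2,5,9}  ✓accept
'a' @ 3: {3,4,6,8}
'a' @ 4: {1,2,5,9}  ✓accept
final: {1,2,5,9}; accept 1 in set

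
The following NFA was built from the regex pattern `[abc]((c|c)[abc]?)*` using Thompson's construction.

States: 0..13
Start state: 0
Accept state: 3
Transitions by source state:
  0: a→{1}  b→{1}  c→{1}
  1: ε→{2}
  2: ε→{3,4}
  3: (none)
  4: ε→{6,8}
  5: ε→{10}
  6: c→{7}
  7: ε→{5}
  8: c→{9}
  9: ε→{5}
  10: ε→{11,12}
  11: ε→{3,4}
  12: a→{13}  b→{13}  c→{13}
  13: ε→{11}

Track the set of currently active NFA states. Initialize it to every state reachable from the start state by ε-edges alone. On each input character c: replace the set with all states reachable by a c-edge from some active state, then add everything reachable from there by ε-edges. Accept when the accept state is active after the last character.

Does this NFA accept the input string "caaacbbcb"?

Answer: REJECT

Derivation:
S₀ = ε-closure({0}) = {0}
'c' @ 1: {1,2,3,4,6,8}  ✓accept
'a' @ 2: {}  — dead — no transitions
rest 'aacbbcb' ignored (set empty)
final: {}; accept 3 not in set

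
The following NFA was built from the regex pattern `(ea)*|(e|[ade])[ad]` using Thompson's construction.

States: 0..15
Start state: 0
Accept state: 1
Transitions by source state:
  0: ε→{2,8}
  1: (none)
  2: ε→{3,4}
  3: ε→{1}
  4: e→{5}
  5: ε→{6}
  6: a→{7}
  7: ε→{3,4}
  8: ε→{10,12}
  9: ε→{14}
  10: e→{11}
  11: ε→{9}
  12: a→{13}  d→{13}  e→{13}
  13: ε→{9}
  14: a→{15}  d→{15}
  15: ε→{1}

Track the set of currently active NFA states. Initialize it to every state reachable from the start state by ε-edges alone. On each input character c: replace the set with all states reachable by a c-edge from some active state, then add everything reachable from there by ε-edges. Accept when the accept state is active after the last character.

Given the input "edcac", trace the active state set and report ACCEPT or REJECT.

start: ε-closure({0}) = {0,1,2,3,4,8,10,12}
'e' @ 1: {5,6,9,11,13,14}
'd' @ 2: {1,15}  ✓accept
'c' @ 3: {}  — no active states
rest 'ac' ignored (set empty)
after full input: {}  (accept=1 not in)

Answer: REJECT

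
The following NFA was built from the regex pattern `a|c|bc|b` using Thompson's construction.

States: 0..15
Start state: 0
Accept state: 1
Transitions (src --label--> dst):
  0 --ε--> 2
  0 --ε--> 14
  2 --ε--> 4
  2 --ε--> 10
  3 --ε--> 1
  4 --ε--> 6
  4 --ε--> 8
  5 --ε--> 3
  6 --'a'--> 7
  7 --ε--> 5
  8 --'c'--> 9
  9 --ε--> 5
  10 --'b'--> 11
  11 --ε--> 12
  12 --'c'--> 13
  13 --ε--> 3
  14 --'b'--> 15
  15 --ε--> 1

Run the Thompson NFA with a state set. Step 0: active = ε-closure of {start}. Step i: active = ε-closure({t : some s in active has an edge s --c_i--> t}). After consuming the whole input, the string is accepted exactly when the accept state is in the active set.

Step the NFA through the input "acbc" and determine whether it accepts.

Answer: REJECT

Trace:
initial (ε-close {0}): {0,2,4,6,8,10,14}
'a' @ 1: {1,3,5,7}  (accept∈set)
'c' @ 2: {}  — dead — no transitions
rest 'bc' ignored (set empty)
after full input: {}  (accept=1 not in)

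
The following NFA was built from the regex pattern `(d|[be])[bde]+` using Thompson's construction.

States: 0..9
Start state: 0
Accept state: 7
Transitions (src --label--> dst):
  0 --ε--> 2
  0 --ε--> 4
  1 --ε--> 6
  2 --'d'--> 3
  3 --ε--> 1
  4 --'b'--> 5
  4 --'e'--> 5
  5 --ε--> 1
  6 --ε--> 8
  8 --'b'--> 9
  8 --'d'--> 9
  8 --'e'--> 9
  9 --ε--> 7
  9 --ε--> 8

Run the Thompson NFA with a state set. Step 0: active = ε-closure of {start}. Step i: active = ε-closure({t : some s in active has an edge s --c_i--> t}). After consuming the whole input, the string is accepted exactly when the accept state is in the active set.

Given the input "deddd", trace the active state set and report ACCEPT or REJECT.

Answer: ACCEPT

Steps:
S₀ = ε-closure({0}) = {0,2,4}
'd' @ 1: {1,3,6,8}
'e' @ 2: {7,8,9}  (accept∈set)
'd' @ 3: {7,8,9}  (accept∈set)
'd' @ 4: {7,8,9}  (accept∈set)
'd' @ 5: {7,8,9}  (accept∈set)
end set {7,8,9} — state 7 in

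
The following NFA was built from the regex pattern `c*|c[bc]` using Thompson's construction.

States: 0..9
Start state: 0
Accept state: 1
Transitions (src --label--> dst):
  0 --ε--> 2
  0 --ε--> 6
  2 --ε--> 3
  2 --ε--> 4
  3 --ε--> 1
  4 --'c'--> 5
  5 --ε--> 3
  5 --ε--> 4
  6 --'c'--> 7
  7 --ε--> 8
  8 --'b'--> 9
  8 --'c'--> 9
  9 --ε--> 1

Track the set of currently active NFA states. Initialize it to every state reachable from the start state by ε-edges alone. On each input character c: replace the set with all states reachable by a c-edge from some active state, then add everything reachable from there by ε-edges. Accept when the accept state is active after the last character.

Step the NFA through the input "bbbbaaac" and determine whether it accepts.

start: ε-closure({0}) = {0,1,2,3,4,6}
'b' @ 1: {}  — dead — no transitions
rest 'bbbaaac' ignored (set empty)
final: {}; accept 1 not in set

Answer: REJECT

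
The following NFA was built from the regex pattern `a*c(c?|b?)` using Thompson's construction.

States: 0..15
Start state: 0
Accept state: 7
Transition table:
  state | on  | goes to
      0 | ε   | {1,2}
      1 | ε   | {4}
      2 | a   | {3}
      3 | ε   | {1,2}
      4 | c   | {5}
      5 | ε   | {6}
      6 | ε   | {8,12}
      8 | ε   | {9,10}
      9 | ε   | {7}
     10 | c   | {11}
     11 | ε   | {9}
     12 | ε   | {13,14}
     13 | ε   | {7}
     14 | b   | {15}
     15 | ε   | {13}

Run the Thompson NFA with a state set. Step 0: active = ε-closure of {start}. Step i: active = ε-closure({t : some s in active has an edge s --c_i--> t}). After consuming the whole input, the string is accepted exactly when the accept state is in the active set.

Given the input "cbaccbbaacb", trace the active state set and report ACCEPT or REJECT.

initial (ε-close {0}): {0,1,2,4}
'c' @ 1: {5,6,7,8,9,10,12,13,14}  ✓accept
'b' @ 2: {7,13,15}  ✓accept
'a' @ 3: {}  — state set empty
rest 'ccbbaacb' ignored (set empty)
end set {} — state 7 not in

Answer: REJECT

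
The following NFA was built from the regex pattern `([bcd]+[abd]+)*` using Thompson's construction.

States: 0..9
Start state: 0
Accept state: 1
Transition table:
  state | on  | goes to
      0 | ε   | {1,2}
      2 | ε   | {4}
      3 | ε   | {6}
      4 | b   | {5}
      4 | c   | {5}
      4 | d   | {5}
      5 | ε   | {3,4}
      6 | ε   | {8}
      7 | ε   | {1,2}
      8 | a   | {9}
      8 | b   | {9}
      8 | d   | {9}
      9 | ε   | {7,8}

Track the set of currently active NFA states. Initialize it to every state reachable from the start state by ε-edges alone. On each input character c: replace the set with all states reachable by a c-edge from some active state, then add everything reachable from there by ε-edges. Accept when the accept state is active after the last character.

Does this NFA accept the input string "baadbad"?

initial (ε-close {0}): {0,1,2,4}
'b' @ 1: {3,4,5,6,8}
'a' @ 2: {1,2,4,7,8,9}  (accept∈set)
'a' @ 3: {1,2,4,7,8,9}  (accept∈set)
'd' @ 4: {1,2,3,4,5,6,7,8,9}  (accept∈set)
'b' @ 5: {1,2,3,4,5,6,7,8,9}  (accept∈set)
'a' @ 6: {1,2,4,7,8,9}  (accept∈set)
'd' @ 7: {1,2,3,4,5,6,7,8,9}  (accept∈set)
end set {1,2,3,4,5,6,7,8,9} — state 1 in

Answer: ACCEPT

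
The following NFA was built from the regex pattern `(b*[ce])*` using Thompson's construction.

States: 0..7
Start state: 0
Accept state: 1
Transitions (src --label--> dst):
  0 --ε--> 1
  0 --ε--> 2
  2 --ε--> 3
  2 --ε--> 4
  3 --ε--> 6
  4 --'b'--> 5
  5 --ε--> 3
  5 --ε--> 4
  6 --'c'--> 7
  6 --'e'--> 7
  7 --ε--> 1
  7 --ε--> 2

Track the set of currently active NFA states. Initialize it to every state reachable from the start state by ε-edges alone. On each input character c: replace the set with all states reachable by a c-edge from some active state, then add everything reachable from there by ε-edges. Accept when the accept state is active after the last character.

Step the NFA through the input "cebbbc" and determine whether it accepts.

Answer: ACCEPT

Steps:
initial (ε-close {0}): {0,1,2,3,4,6}
'c' @ 1: {1,2,3,4,6,7}  ✓accept
'e' @ 2: {1,2,3,4,6,7}  ✓accept
'b' @ 3: {3,4,5,6}
'b' @ 4: {3,4,5,6}
'b' @ 5: {3,4,5,6}
'c' @ 6: {1,2,3,4,6,7}  ✓accept
after full input: {1,2,3,4,6,7}  (accept=1 in)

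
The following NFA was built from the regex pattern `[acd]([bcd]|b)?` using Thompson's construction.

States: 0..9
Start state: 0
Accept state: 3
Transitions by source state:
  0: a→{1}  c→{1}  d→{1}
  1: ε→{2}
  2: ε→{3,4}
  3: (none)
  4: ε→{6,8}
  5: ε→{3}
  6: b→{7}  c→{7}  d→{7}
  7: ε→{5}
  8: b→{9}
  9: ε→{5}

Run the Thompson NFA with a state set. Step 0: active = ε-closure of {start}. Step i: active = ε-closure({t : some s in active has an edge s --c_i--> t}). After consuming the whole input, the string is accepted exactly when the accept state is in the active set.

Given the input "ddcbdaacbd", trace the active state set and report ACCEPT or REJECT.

Answer: REJECT

Trace:
start: ε-closure({0}) = {0}
'd' @ 1: {1,2,3,4,6,8}  [accepting]
'd' @ 2: {3,5,7}  [accepting]
'c' @ 3: {}  — state set empty
rest 'bdaacbd' ignored (set empty)
after full input: {}  (accept=3 not in)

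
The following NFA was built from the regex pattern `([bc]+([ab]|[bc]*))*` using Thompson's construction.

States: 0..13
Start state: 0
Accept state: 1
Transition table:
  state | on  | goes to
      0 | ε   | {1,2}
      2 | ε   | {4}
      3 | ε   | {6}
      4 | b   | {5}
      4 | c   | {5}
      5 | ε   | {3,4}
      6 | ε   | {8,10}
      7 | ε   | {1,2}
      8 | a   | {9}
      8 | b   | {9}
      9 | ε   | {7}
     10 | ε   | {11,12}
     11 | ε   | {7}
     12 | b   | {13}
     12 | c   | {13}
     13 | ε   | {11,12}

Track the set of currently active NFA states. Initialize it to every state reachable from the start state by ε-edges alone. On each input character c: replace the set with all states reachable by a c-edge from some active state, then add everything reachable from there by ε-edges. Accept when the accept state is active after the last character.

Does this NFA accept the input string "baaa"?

Answer: REJECT

Trace:
initial (ε-close {0}): {0,1,2,4}
'b' @ 1: {1,2,3,4,5,6,7,8,10,11,12}  ✓accept
'a' @ 2: {1,2,4,7,9}  ✓accept
'a' @ 3: {}  — state set empty
rest 'a' ignored (set empty)
end set {} — state 1 not in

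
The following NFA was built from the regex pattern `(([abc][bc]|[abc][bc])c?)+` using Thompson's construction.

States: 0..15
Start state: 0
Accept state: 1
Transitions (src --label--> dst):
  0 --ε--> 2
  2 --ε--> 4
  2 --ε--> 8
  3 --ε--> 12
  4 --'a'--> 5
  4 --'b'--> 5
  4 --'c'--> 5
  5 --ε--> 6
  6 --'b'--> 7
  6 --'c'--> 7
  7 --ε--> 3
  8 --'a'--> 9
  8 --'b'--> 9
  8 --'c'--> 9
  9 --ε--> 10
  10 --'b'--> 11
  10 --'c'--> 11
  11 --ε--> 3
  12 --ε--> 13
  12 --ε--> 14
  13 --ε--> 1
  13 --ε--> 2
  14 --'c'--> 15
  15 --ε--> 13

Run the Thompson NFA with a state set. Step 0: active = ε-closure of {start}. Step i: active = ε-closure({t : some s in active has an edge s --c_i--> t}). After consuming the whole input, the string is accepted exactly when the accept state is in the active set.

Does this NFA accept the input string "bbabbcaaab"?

S₀ = ε-closure({0}) = {0,2,4,8}
'b' @ 1: {5,6,9,10}
'b' @ 2: {1,2,3,4,7,8,11,12,13,14}  [accepting]
'a' @ 3: {5,6,9,10}
'b' @ 4: {1,2,3,4,7,8,11,12,13,14}  [accepting]
'b' @ 5: {5,6,9,10}
'c' @ 6: {1,2,3,4,7,8,11,12,13,14}  [accepting]
'a' @ 7: {5,6,9,10}
'a' @ 8: {}  — dead — no transitions
rest 'ab' ignored (set empty)
final: {}; accept 1 not in set

Answer: REJECT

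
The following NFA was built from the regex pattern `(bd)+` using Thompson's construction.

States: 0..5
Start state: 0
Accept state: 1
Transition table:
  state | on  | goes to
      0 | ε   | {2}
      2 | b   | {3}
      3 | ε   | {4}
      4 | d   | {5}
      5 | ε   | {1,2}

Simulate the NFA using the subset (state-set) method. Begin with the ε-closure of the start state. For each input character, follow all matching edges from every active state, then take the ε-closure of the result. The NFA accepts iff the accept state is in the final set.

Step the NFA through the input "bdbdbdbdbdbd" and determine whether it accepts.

Answer: ACCEPT

Steps:
initial (ε-close {0}): {0,2}
'b' @ 1: {3,4}
'd' @ 2: {1,2,5}  [accepting]
'b' @ 3: {3,4}
'd' @ 4: {1,2,5}  [accepting]
'b' @ 5: {3,4}
'd' @ 6: {1,2,5}  [accepting]
'b' @ 7: {3,4}
'd' @ 8: {1,2,5}  [accepting]
'b' @ 9: {3,4}
'd' @ 10: {1,2,5}  [accepting]
'b' @ 11: {3,4}
'd' @ 12: {1,2,5}  [accepting]
final: {1,2,5}; accept 1 in set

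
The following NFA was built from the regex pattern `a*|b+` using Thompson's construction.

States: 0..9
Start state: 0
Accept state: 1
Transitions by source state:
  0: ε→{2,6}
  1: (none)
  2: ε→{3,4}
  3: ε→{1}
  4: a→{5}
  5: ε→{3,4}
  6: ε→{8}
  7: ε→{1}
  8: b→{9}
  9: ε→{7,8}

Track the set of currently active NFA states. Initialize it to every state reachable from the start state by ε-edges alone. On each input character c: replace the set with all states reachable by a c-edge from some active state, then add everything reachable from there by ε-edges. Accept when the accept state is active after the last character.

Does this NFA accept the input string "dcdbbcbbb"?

Answer: REJECT

Steps:
initial (ε-close {0}): {0,1,2,3,4,6,8}
'd' @ 1: {}  — no active states
rest 'cdbbcbbb' ignored (set empty)
final: {}; accept 1 not in set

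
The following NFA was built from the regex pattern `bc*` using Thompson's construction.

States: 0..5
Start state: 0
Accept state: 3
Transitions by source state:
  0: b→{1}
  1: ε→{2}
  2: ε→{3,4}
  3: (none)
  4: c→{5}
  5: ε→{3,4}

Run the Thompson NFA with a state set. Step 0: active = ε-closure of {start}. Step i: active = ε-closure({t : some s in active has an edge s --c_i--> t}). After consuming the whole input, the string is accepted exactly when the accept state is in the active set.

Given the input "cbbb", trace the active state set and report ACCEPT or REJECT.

start: ε-closure({0}) = {0}
'c' @ 1: {}  — no active states
rest 'bbb' ignored (set empty)
after full input: {}  (accept=3 not in)

Answer: REJECT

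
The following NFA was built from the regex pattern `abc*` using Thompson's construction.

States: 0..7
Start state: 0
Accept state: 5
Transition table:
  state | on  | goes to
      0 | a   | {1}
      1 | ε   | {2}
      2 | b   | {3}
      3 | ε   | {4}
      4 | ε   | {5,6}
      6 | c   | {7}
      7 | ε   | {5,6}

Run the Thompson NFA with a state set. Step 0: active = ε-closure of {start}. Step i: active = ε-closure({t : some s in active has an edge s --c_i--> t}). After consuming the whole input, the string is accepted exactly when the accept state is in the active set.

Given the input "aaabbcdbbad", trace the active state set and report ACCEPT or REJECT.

Answer: REJECT

Steps:
S₀ = ε-closure({0}) = {0}
'a' @ 1: {1,2}
'a' @ 2: {}  — no active states
rest 'abbcdbbad' ignored (set empty)
final: {}; accept 5 not in set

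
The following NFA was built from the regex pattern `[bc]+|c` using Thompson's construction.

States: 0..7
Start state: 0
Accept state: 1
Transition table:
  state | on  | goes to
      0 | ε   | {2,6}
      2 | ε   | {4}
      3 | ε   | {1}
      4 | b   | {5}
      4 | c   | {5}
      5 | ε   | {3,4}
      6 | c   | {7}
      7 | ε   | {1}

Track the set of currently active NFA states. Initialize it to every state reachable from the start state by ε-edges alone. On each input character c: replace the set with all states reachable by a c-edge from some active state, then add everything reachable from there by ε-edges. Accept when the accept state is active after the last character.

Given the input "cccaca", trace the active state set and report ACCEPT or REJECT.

Answer: REJECT

Derivation:
start: ε-closure({0}) = {0,2,4,6}
'c' @ 1: {1,3,4,5,7}  [accepting]
'c' @ 2: {1,3,4,5}  [accepting]
'c' @ 3: {1,3,4,5}  [accepting]
'a' @ 4: {}  — dead — no transitions
rest 'ca' ignored (set empty)
end set {} — state 1 not in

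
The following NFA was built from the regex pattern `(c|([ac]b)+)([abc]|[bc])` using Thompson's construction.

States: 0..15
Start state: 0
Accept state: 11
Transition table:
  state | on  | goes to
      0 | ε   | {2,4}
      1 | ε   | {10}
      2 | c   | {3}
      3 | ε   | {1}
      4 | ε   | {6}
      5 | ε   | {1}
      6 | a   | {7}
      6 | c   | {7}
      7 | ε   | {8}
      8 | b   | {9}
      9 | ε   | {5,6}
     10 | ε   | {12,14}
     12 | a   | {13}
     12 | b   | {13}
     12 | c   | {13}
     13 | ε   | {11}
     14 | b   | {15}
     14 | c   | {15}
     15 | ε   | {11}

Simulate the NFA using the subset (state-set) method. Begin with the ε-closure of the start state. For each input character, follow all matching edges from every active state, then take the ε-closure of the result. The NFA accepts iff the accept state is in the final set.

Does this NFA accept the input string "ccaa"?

Answer: REJECT

Steps:
start: ε-closure({0}) = {0,2,4,6}
'c' @ 1: {1,3,7,8,10,12,14}
'c' @ 2: {11,13,15}  (accept∈set)
'a' @ 3: {}  — no active states
rest 'a' ignored (set empty)
end set {} — state 11 not in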